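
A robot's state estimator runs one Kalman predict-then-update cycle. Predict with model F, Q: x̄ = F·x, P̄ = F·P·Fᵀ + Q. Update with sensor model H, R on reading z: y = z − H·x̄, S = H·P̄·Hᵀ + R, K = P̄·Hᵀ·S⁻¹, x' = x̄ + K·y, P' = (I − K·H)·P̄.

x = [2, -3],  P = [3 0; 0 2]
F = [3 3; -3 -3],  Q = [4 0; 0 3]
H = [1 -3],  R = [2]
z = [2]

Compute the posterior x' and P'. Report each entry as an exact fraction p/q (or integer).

x' = [317/753, -129/251]
P' = [3041/753 297/251; 297/251 141/251]

x̄ = F·x = [-3, 3]
P̄ = F·P·Fᵀ + Q = [49 -45; -45 48]
y = z − H·x̄ = [14]
S = H·P̄·Hᵀ + R = [753]
K = P̄·Hᵀ·S⁻¹ = [184/753; -63/251]
x' = x̄ + K·y = [317/753, -129/251]
P' = (I − K·H)·P̄ = [3041/753 297/251; 297/251 141/251]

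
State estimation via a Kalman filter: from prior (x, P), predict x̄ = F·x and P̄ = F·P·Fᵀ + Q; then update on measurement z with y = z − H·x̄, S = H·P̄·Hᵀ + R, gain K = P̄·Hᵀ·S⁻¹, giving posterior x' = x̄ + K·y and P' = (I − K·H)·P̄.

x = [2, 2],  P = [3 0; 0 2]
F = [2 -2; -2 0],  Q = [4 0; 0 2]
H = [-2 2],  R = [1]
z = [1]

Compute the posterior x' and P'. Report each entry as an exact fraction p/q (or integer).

x̄ = F·x = [0, -4]
P̄ = F·P·Fᵀ + Q = [24 -12; -12 14]
y = z − H·x̄ = [9]
S = H·P̄·Hᵀ + R = [249]
K = P̄·Hᵀ·S⁻¹ = [-24/83; 52/249]
x' = x̄ + K·y = [-216/83, -176/83]
P' = (I − K·H)·P̄ = [264/83 252/83; 252/83 782/249]

x' = [-216/83, -176/83]
P' = [264/83 252/83; 252/83 782/249]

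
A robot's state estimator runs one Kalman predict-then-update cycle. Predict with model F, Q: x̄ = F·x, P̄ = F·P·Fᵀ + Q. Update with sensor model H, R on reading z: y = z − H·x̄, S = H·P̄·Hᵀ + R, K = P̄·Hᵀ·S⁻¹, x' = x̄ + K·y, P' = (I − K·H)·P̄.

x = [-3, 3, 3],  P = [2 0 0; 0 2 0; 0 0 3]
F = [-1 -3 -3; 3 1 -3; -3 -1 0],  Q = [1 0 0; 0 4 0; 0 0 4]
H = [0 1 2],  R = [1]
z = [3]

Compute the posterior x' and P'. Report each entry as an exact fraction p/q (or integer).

x̄ = F·x = [-15, -15, 6]
P̄ = F·P·Fᵀ + Q = [48 15 12; 15 51 -20; 12 -20 24]
y = z − H·x̄ = [6]
S = H·P̄·Hᵀ + R = [68]
K = P̄·Hᵀ·S⁻¹ = [39/68; 11/68; 7/17]
x' = x̄ + K·y = [-393/34, -477/34, 144/17]
P' = (I − K·H)·P̄ = [1743/68 591/68 -69/17; 591/68 3347/68 -417/17; -69/17 -417/17 212/17]

x' = [-393/34, -477/34, 144/17]
P' = [1743/68 591/68 -69/17; 591/68 3347/68 -417/17; -69/17 -417/17 212/17]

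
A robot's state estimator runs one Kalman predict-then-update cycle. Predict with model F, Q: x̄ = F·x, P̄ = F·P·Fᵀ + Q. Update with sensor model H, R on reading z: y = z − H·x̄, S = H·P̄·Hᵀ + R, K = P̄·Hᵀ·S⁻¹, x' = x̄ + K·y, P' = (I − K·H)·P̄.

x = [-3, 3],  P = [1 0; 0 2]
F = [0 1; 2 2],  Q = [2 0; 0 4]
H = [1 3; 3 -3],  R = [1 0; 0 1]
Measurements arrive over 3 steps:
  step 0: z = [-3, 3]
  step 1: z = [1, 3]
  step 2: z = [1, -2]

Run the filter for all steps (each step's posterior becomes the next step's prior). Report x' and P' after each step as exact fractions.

step 0: x̄ = F·x = [3, 0]
step 0: P̄ = F·P·Fᵀ + Q = [4 4; 4 16]
step 0: y = z − H·x̄ = [-6, -6]
step 0: S = H·P̄·Hᵀ + R = [173 -108; -108 109]
step 0: K = P̄·Hᵀ·S⁻¹ = [1744/7193 1728/7193; 1780/7193 -612/7193]
step 0: x' = x̄ + K·y = [747/7193, -7008/7193]
step 0: P' = (I − K·H)·P̄ = [868/7193 292/7193; 292/7193 496/7193]
step 1: x̄ = F·x = [-7008/7193, -12522/7193]
step 1: P̄ = F·P·Fᵀ + Q = [14882/7193 1576/7193; 1576/7193 36564/7193]
step 1: y = z − H·x̄ = [51767/7193, 5037/7193]
step 1: S = H·P̄·Hᵀ + R = [360607/7193 -274974/7193; -274974/7193 441839/7193]
step 1: K = P̄·Hᵀ·S⁻¹ = [2730554/11639029 2750862/11639029; 2822212/11639029 -1008612/11639029]
step 1: x' = x̄ + K·y = [10238060/11639029, -657146/11639029]
step 1: P' = (I − K·H)·P̄ = [1370354/11639029 453400/11639029; 453400/11639029 789604/11639029]
step 2: x̄ = F·x = [-657146/11639029, 19161828/11639029]
step 2: P̄ = F·P·Fᵀ + Q = [24067662/11639029 2486008/11639029; 2486008/11639029 58823148/11639029]
step 2: y = z − H·x̄ = [-45189309/11639029, 36178864/11639029]
step 2: S = H·P̄·Hᵀ + R = [580031071/11639029 -442289298/11639029; -442289298/11639029 712908175/11639029]
step 2: K = P̄·Hᵀ·S⁻¹ = [4391339094/18720553849 4424558370/18720553849; 4538768860/18720553849 -1622282556/18720553849]
step 2: x' = x̄ + K·y = [-4353303080/18720553849, 8155651512/18720553849]
step 2: P' = (I − K·H)·P̄ = [2203974366/18720553849 729121576/18720553849; 729121576/18720553849 1269882428/18720553849]

step 0: x' = [747/7193, -7008/7193], P' = [868/7193 292/7193; 292/7193 496/7193]
step 1: x' = [10238060/11639029, -657146/11639029], P' = [1370354/11639029 453400/11639029; 453400/11639029 789604/11639029]
step 2: x' = [-4353303080/18720553849, 8155651512/18720553849], P' = [2203974366/18720553849 729121576/18720553849; 729121576/18720553849 1269882428/18720553849]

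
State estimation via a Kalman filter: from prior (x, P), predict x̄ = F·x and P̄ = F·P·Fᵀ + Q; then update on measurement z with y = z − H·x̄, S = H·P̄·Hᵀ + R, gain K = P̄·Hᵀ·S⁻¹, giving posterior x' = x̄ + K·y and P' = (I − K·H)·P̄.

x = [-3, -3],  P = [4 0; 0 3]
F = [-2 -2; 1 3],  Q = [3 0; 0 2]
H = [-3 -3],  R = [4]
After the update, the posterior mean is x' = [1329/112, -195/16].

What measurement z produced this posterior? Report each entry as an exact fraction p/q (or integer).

x̄ = F·x = [12, -12]
P̄ = F·P·Fᵀ + Q = [31 -26; -26 33]
S = H·P̄·Hᵀ + R = [112]
K = P̄·Hᵀ·S⁻¹ = [-15/112; -3/16]
x' − x̄ = [-15/112, -3/16] = K·y
y = (KᵀK)⁻¹·Kᵀ·(x' − x̄) = [1]
z = y + H·x̄ = [1] + [0] = [1]

z = [1]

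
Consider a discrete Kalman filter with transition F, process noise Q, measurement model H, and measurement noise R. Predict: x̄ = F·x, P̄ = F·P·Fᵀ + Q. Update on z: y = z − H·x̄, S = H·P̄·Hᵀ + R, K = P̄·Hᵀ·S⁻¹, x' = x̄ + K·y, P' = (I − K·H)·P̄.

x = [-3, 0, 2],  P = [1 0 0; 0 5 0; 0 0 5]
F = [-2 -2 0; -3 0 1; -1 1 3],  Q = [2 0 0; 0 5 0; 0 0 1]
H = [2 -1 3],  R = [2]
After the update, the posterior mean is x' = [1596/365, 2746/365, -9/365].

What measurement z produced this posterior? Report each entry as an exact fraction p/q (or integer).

z = [1]

x̄ = F·x = [6, 11, 9]
P̄ = F·P·Fᵀ + Q = [26 6 -8; 6 19 18; -8 18 52]
S = H·P̄·Hᵀ + R = [365]
K = P̄·Hᵀ·S⁻¹ = [22/365; 47/365; 122/365]
x' − x̄ = [-594/365, -1269/365, -3294/365] = K·y
y = (KᵀK)⁻¹·Kᵀ·(x' − x̄) = [-27]
z = y + H·x̄ = [-27] + [28] = [1]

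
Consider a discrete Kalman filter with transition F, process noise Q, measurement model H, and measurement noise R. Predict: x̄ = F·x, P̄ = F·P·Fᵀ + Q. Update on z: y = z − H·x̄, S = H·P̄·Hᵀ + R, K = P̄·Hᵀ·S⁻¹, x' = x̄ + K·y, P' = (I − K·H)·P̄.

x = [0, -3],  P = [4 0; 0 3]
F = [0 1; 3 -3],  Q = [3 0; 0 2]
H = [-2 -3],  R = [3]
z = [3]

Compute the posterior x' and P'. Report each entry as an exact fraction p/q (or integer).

x̄ = F·x = [-3, 9]
P̄ = F·P·Fᵀ + Q = [6 -9; -9 65]
y = z − H·x̄ = [24]
S = H·P̄·Hᵀ + R = [504]
K = P̄·Hᵀ·S⁻¹ = [5/168; -59/168]
x' = x̄ + K·y = [-16/7, 4/7]
P' = (I − K·H)·P̄ = [311/56 -209/56; -209/56 159/56]

x' = [-16/7, 4/7]
P' = [311/56 -209/56; -209/56 159/56]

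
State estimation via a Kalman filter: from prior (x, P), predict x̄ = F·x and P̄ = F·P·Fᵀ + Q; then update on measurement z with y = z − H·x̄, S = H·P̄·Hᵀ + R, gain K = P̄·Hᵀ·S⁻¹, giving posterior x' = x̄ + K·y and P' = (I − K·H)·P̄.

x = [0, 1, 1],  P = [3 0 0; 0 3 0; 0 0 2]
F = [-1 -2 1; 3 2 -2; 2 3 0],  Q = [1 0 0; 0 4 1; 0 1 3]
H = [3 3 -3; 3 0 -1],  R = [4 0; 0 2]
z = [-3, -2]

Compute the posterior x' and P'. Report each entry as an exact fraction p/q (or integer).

x' = [-5656/27025, 13369/27025, 36198/27025]
P' = [15597/27025 17972/27025 34149/27025; 17972/27025 73972/27025 81724/27025; 34149/27025 81724/27025 117933/27025]

x̄ = F·x = [-1, 0, 3]
P̄ = F·P·Fᵀ + Q = [18 -25 -24; -25 51 37; -24 37 42]
y = z − H·x̄ = [9, 4]
S = H·P̄·Hᵀ + R = [319 240; 240 350]
K = P̄·Hᵀ·S⁻¹ = [-87/5405 6321/27025; 1533/5405 -13904/27025; -309/5405 -7743/27025]
x' = x̄ + K·y = [-5656/27025, 13369/27025, 36198/27025]
P' = (I − K·H)·P̄ = [15597/27025 17972/27025 34149/27025; 17972/27025 73972/27025 81724/27025; 34149/27025 81724/27025 117933/27025]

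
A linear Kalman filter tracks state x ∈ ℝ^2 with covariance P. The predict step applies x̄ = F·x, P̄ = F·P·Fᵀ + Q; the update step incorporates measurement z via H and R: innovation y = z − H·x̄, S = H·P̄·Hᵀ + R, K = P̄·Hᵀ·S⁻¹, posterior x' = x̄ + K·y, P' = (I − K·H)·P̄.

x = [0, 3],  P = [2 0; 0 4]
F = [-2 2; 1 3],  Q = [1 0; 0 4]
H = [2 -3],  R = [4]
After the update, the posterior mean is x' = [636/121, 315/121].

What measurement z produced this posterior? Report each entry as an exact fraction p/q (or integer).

x̄ = F·x = [6, 9]
P̄ = F·P·Fᵀ + Q = [25 20; 20 42]
S = H·P̄·Hᵀ + R = [242]
K = P̄·Hᵀ·S⁻¹ = [-5/121; -43/121]
x' − x̄ = [-90/121, -774/121] = K·y
y = (KᵀK)⁻¹·Kᵀ·(x' − x̄) = [18]
z = y + H·x̄ = [18] + [-15] = [3]

z = [3]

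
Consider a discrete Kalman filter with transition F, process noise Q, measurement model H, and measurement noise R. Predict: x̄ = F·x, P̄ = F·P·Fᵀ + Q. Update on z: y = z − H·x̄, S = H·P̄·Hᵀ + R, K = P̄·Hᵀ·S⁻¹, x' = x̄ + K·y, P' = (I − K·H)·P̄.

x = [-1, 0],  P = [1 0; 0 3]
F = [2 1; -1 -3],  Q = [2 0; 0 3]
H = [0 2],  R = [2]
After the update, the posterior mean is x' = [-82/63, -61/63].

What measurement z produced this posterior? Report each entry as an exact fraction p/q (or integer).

x̄ = F·x = [-2, 1]
P̄ = F·P·Fᵀ + Q = [9 -11; -11 31]
S = H·P̄·Hᵀ + R = [126]
K = P̄·Hᵀ·S⁻¹ = [-11/63; 31/63]
x' − x̄ = [44/63, -124/63] = K·y
y = (KᵀK)⁻¹·Kᵀ·(x' − x̄) = [-4]
z = y + H·x̄ = [-4] + [2] = [-2]

z = [-2]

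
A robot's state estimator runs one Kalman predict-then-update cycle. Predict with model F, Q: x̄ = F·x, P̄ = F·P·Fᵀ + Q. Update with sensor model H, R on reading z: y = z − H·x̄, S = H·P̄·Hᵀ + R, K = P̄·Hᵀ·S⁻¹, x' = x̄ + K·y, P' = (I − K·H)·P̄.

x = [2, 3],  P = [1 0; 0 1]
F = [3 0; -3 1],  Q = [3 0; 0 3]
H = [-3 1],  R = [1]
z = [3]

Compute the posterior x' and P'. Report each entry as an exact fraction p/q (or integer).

x' = [-3/22, 27/11]
P' = [87/176 27/22; 27/22 43/11]

x̄ = F·x = [6, -3]
P̄ = F·P·Fᵀ + Q = [12 -9; -9 13]
y = z − H·x̄ = [24]
S = H·P̄·Hᵀ + R = [176]
K = P̄·Hᵀ·S⁻¹ = [-45/176; 5/22]
x' = x̄ + K·y = [-3/22, 27/11]
P' = (I − K·H)·P̄ = [87/176 27/22; 27/22 43/11]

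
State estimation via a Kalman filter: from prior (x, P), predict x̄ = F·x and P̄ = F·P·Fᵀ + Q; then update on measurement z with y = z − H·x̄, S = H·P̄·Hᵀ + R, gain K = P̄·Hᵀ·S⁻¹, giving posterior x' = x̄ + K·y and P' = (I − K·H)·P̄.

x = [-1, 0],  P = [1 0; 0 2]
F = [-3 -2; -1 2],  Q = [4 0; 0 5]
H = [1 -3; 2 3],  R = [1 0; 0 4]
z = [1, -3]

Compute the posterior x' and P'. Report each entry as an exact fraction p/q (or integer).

x̄ = F·x = [3, 1]
P̄ = F·P·Fᵀ + Q = [21 -5; -5 14]
y = z − H·x̄ = [1, -12]
S = H·P̄·Hᵀ + R = [178 -69; -69 154]
K = P̄·Hᵀ·S⁻¹ = [7407/22651 7290/22651; -5030/22651 2453/22651]
x' = x̄ + K·y = [-12120/22651, -11815/22651]
P' = (I − K·H)·P̄ = [12189/22651 1594/22651; 1594/22651 2208/22651]

x' = [-12120/22651, -11815/22651]
P' = [12189/22651 1594/22651; 1594/22651 2208/22651]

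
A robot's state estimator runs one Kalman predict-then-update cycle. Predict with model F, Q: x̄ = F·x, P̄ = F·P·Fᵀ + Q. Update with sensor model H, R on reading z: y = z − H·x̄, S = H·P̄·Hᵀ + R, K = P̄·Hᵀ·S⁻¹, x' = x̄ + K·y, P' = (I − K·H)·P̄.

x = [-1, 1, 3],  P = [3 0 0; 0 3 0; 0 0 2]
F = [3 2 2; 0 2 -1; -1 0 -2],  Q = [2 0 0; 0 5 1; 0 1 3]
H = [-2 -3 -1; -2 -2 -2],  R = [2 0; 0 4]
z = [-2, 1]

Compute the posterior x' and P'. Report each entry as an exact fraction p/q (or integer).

x̄ = F·x = [5, -1, -5]
P̄ = F·P·Fᵀ + Q = [49 8 -17; 8 19 5; -17 5 14]
y = z − H·x̄ = [0, -1]
S = H·P̄·Hᵀ + R = [441 356; 356 300]
K = P̄·Hᵀ·S⁻¹ = [-755/1391 525/1391; -154/1391 -114/1391; 731/1391 -886/1391]
x' = x̄ + K·y = [6430/1391, -1277/1391, -6069/1391]
P' = (I − K·H)·P̄ = [30884/1391 -14162/1391 -17772/1391; -14162/1391 7121/1391 7269/1391; -17772/1391 7269/1391 12275/1391]

x' = [6430/1391, -1277/1391, -6069/1391]
P' = [30884/1391 -14162/1391 -17772/1391; -14162/1391 7121/1391 7269/1391; -17772/1391 7269/1391 12275/1391]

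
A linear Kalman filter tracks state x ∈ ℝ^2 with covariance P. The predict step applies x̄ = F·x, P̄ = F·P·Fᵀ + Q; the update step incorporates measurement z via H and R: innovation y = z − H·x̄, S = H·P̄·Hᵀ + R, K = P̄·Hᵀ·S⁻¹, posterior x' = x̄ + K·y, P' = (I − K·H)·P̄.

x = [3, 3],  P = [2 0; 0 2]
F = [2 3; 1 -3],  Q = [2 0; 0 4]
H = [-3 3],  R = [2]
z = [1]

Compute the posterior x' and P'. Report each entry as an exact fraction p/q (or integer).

x' = [1383/361, 78/19]
P' = [2170/361 112/19; 112/19 6]

x̄ = F·x = [15, -6]
P̄ = F·P·Fᵀ + Q = [28 -14; -14 24]
y = z − H·x̄ = [64]
S = H·P̄·Hᵀ + R = [722]
K = P̄·Hᵀ·S⁻¹ = [-63/361; 3/19]
x' = x̄ + K·y = [1383/361, 78/19]
P' = (I − K·H)·P̄ = [2170/361 112/19; 112/19 6]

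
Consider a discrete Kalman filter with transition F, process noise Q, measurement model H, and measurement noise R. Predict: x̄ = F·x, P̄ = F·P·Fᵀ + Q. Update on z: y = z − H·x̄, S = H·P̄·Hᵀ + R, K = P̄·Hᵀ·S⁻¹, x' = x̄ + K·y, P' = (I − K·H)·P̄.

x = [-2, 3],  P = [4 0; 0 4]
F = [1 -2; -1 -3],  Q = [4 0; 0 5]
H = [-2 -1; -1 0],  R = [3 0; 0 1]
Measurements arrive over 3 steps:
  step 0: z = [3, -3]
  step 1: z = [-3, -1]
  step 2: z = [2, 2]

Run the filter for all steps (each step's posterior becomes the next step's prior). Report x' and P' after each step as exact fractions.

step 0: x̄ = F·x = [-8, -7]
step 0: P̄ = F·P·Fᵀ + Q = [24 20; 20 45]
step 0: y = z − H·x̄ = [-20, -11]
step 0: S = H·P̄·Hᵀ + R = [224 68; 68 25]
step 0: K = P̄·Hᵀ·S⁻¹ = [-17/244 -47/61; -765/976 325/244]
step 0: x' = x̄ + K·y = [114/61, -729/122]
step 0: P' = (I − K·H)·P̄ = [47/61 -325/244; -325/244 4895/976]
step 1: x̄ = F·x = [843/61, 1959/122]
step 1: P̄ = F·P·Fᵀ + Q = [7359/244 14959/488; 14959/488 41887/976]
step 1: y = z − H·x̄ = [4965/122, 782/61]
step 1: S = H·P̄·Hᵀ + R = [282231/976 44395/488; 44395/488 7603/244]
step 1: K = P̄·Hᵀ·S⁻¹ = [-88790/716747 -434516/716747; -447931/716747 602662/716747]
step 1: x' = x̄ + K·y = [721394/716747, 1005683/716747]
step 1: P' = (I − K·H)·P̄ = [434516/716747 -602662/716747; -602662/716747 2549117/716747]
step 2: x̄ = F·x = [-1289972/716747, -3738443/716747]
step 2: P̄ = F·P·Fᵀ + Q = [15908620/716747 15462848/716747; 15462848/716747 23344332/716747]
step 2: y = z − H·x̄ = [-4884893/716747, 143522/716747]
step 2: S = H·P̄·Hᵀ + R = [150980445/716747 47280088/716747; 47280088/716747 16625367/716747]
step 2: K = P̄·Hᵀ·S⁻¹ = [-47280088/383257393 -232276948/383257393; -238821116/383257393 322713632/383257393]
step 2: x' = x̄ + K·y = [-414051244/383257393, -306738381/383257393]
step 2: P' = (I − K·H)·P̄ = [232276948/383257393 -322713632/383257393; -322713632/383257393 1361890612/383257393]

step 0: x' = [114/61, -729/122], P' = [47/61 -325/244; -325/244 4895/976]
step 1: x' = [721394/716747, 1005683/716747], P' = [434516/716747 -602662/716747; -602662/716747 2549117/716747]
step 2: x' = [-414051244/383257393, -306738381/383257393], P' = [232276948/383257393 -322713632/383257393; -322713632/383257393 1361890612/383257393]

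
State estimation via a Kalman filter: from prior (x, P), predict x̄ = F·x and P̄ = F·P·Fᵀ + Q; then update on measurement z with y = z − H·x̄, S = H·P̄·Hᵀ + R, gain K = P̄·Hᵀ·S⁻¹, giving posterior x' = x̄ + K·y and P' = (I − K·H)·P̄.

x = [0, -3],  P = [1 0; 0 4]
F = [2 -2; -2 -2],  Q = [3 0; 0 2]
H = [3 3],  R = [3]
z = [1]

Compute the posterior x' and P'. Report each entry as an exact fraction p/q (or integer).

x' = [23/208, 29/104]
P' = [1109/208 -537/104; -537/104 277/52]

x̄ = F·x = [6, 6]
P̄ = F·P·Fᵀ + Q = [23 12; 12 22]
y = z − H·x̄ = [-35]
S = H·P̄·Hᵀ + R = [624]
K = P̄·Hᵀ·S⁻¹ = [35/208; 17/104]
x' = x̄ + K·y = [23/208, 29/104]
P' = (I − K·H)·P̄ = [1109/208 -537/104; -537/104 277/52]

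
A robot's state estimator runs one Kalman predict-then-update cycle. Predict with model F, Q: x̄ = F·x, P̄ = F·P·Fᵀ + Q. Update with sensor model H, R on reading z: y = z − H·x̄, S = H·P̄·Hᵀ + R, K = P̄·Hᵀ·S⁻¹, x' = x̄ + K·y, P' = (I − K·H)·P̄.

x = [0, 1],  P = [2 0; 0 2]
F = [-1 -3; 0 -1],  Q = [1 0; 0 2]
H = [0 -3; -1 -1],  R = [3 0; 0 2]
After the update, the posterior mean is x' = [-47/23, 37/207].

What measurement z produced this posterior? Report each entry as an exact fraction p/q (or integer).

z = [-1, 2]

x̄ = F·x = [-3, -1]
P̄ = F·P·Fᵀ + Q = [21 6; 6 4]
S = H·P̄·Hᵀ + R = [39 30; 30 39]
K = P̄·Hᵀ·S⁻¹ = [4/23 -19/23; -56/207 -10/207]
x' − x̄ = [22/23, 244/207] = K·y
y = (KᵀK)⁻¹·Kᵀ·(x' − x̄) = [-4, -2]
z = y + H·x̄ = [-4, -2] + [3, 4] = [-1, 2]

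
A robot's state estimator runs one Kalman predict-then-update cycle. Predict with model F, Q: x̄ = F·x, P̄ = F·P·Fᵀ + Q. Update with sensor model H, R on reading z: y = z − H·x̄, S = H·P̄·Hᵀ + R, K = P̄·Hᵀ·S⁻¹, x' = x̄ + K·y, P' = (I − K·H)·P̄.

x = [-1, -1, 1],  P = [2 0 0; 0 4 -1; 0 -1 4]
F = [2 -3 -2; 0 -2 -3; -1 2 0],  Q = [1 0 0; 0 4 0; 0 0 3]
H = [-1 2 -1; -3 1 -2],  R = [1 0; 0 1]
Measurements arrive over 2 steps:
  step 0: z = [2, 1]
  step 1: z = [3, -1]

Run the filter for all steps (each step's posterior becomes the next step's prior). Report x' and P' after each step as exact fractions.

step 0: x̄ = F·x = [-1, -1, -1]
step 0: P̄ = F·P·Fᵀ + Q = [49 35 -24; 35 44 -10; -24 -10 21]
step 0: y = z − H·x̄ = [2, -3]
step 0: S = H·P̄·Hᵀ + R = [99 -38; -38 112]
step 0: K = P̄·Hᵀ·S⁻¹ = [652/2411 -2313/4822; 2749/4822 -1665/9644; -286/2411 667/4822]
step 0: x' = x̄ + K·y = [4725/4822, 6347/9644, -7967/4822]
step 0: P' = (I − K·H)·P̄ = [14783/2411 -8215/4822 -23650/2411; -8215/4822 9697/9644 15163/4822; -23650/2411 15163/4822 39099/2411]
step 1: x̄ = F·x = [31727/9644, 8777/2411, 811/2411]
step 1: P̄ = F·P·Fᵀ + Q = [2276901/9644 506029/2411 -150490/2411; 506029/2411 462210/2411 -134351/2411; -150490/2411 -134351/2411 48143/2411]
step 1: y = z − H·x̄ = [-6313/9644, 56917/9644]
step 1: S = H·P̄·Hᵀ + R = [2723709/9644 -3578065/9644; -3578065/9644 5902281/9644]
step 1: K = P̄·Hᵀ·S⁻¹ = [115849614/339438691 -136958427/339438691; 184933757/339438691 -68970895/339438691; -79518510/339438691 2594702/339438691]
step 1: x' = x̄ + K·y = [232553914/339438691, 707580913/339438691, 181545222/339438691]
step 1: P' = (I − K·H)·P̄ = [467424657/339438691 -32922334/339438691 -649118939/339438691; -32922334/339438691 157253581/339438691 162495739/339438691; -649118939/339438691 162495739/339438691 1053628927/339438691]

step 0: x' = [4725/4822, 6347/9644, -7967/4822], P' = [14783/2411 -8215/4822 -23650/2411; -8215/4822 9697/9644 15163/4822; -23650/2411 15163/4822 39099/2411]
step 1: x' = [232553914/339438691, 707580913/339438691, 181545222/339438691], P' = [467424657/339438691 -32922334/339438691 -649118939/339438691; -32922334/339438691 157253581/339438691 162495739/339438691; -649118939/339438691 162495739/339438691 1053628927/339438691]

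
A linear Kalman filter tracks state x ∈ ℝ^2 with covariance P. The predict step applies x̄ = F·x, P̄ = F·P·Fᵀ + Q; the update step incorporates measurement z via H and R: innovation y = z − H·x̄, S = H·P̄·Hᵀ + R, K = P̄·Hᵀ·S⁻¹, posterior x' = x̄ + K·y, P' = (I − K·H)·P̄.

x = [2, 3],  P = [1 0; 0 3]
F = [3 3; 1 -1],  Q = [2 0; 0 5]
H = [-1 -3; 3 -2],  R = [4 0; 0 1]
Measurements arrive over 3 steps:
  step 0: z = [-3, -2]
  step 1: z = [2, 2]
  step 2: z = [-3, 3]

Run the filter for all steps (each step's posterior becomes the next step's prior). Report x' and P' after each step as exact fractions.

step 0: x̄ = F·x = [15, -1]
step 0: P̄ = F·P·Fᵀ + Q = [38 -6; -6 9]
step 0: y = z − H·x̄ = [9, -49]
step 0: S = H·P̄·Hᵀ + R = [87 -18; -18 451]
step 0: K = P̄·Hᵀ·S⁻¹ = [-6752/38913 3534/12971; -3373/12971 -1170/12971]
step 0: x' = x̄ + K·y = [1143/12971, 14002/12971]
step 0: P' = (I − K·H)·P̄ = [7802/38913 2134/12971; 2134/12971 3786/12971]
step 1: x̄ = F·x = [45435/12971, -1837/1853]
step 1: P̄ = F·P·Fᵀ + Q = [121834/12971 -508/1853; -508/1853 28703/5559]
step 1: y = z − H·x̄ = [32800/12971, -136081/12971]
step 1: S = H·P̄·Hᵀ + R = [755145/12971 61232/12971; 61232/12971 4260131/38913]
step 1: K = P̄·Hᵀ·S⁻¹ = [-3798890/22468083 2019782/7489361; -20924511/82382971 -7487510/82382971]
step 1: x' = x̄ + K·y = [5525549/22468083, -56031049/82382971]
step 1: P' = (I − K·H)·P̄ = [401398/2042553 1197798/7489361; 1197798/7489361 23507422/82382971]
step 2: x̄ = F·x = [-107312108/82382971, 228874186/247148913]
step 2: P̄ = F·P·Fᵀ + Q = [759204218/82382971 -21953108/82382971; -21953108/82382971 1275781321/247148913]
step 2: y = z − H·x̄ = [-11416985/7489361, 196818553/22468083]
step 2: S = H·P̄·Hᵀ + R = [39540177/680851 3534064/680851; 3534064/680851 220157851/2042553]
step 2: K = P̄·Hᵀ·S⁻¹ = [-23668041994/140036112579 12583662646/46678704193; -11853458349/46678704193 -4246387154/46678704193]
step 2: x' = x̄ + K·y = [676003602772/513465746123, 265088029667/513465746123]
step 2: P' = (I − K·H)·P̄ = [302597299766/1540397238369 82088505330/513465746123; 82088505330/513465746123 146487887342/513465746123]

step 0: x' = [1143/12971, 14002/12971], P' = [7802/38913 2134/12971; 2134/12971 3786/12971]
step 1: x' = [5525549/22468083, -56031049/82382971], P' = [401398/2042553 1197798/7489361; 1197798/7489361 23507422/82382971]
step 2: x' = [676003602772/513465746123, 265088029667/513465746123], P' = [302597299766/1540397238369 82088505330/513465746123; 82088505330/513465746123 146487887342/513465746123]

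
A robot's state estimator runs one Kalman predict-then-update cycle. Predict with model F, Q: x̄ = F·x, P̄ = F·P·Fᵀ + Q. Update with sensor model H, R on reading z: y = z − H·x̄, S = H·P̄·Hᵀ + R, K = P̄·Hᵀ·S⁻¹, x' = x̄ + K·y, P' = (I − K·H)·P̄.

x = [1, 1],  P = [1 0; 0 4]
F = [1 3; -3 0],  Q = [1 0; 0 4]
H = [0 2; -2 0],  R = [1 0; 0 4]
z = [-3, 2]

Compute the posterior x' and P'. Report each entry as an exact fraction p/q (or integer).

x' = [-1784/2031, -1030/677]
P' = [1978/2031 -1/677; -1/677 166/677]

x̄ = F·x = [4, -3]
P̄ = F·P·Fᵀ + Q = [38 -3; -3 13]
y = z − H·x̄ = [3, 10]
S = H·P̄·Hᵀ + R = [53 12; 12 156]
K = P̄·Hᵀ·S⁻¹ = [-2/677 -989/2031; 332/677 1/1354]
x' = x̄ + K·y = [-1784/2031, -1030/677]
P' = (I − K·H)·P̄ = [1978/2031 -1/677; -1/677 166/677]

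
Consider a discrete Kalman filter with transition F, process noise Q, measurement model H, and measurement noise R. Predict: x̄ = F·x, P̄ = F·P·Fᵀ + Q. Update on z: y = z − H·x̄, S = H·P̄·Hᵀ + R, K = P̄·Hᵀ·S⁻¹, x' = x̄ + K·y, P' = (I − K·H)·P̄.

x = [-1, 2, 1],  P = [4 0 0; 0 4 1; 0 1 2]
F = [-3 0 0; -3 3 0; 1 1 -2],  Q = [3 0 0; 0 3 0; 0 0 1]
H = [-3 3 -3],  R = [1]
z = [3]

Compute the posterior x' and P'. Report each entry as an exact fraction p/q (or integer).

x̄ = F·x = [3, 9, -1]
P̄ = F·P·Fᵀ + Q = [39 36 -12; 36 75 -6; -12 -6 13]
y = z − H·x̄ = [-18]
S = H·P̄·Hᵀ + R = [388]
K = P̄·Hᵀ·S⁻¹ = [27/388; 135/388; -21/388]
x' = x̄ + K·y = [339/194, 531/194, -5/194]
P' = (I − K·H)·P̄ = [14403/388 10323/388 -4089/388; 10323/388 10875/388 507/388; -4089/388 507/388 4603/388]

x' = [339/194, 531/194, -5/194]
P' = [14403/388 10323/388 -4089/388; 10323/388 10875/388 507/388; -4089/388 507/388 4603/388]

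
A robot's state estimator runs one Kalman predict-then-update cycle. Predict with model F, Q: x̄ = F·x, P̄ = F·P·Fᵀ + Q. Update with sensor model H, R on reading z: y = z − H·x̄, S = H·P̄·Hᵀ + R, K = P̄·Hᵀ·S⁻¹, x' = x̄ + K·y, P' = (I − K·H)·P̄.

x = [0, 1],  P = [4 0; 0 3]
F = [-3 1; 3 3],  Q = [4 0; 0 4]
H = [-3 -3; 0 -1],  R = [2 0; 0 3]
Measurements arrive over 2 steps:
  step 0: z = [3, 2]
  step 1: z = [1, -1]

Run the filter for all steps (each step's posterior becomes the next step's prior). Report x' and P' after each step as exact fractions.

step 0: x̄ = F·x = [1, 3]
step 0: P̄ = F·P·Fᵀ + Q = [43 -27; -27 67]
step 0: y = z − H·x̄ = [15, 5]
step 0: S = H·P̄·Hᵀ + R = [506 120; 120 70]
step 0: K = P̄·Hᵀ·S⁻¹ = [-330/1051 9711/10510; -18/1051 -9751/10510]
step 0: x' = x̄ + K·y = [1913/2102, -3985/2102]
step 0: P' = (I − K·H)·P̄ = [31333/10510 -29133/10510; -29133/10510 29253/10510]
step 1: x̄ = F·x = [-4862/1051, -3108/1051]
step 1: P̄ = F·P·Fᵀ + Q = [264044/5255 -1944/1051; -1944/1051 6292/1051]
step 1: y = z − H·x̄ = [-22859/1051, -4159/1051]
step 1: S = H·P̄·Hᵀ + R = [2495086/5255 13044/1051; 13044/1051 9445/1051]
step 1: K = P̄·Hᵀ·S⁻¹ = [-697722/2161309 7042176/10806545; -19566/2161309 -7063916/10806545]
step 1: x' = x̄ + K·y = [-1982584/10806545, -1875946/10806545]
step 1: P' = (I − K·H)·P̄ = [23452268/10806545 -21126528/10806545; -21126528/10806545 21191748/10806545]

step 0: x' = [1913/2102, -3985/2102], P' = [31333/10510 -29133/10510; -29133/10510 29253/10510]
step 1: x' = [-1982584/10806545, -1875946/10806545], P' = [23452268/10806545 -21126528/10806545; -21126528/10806545 21191748/10806545]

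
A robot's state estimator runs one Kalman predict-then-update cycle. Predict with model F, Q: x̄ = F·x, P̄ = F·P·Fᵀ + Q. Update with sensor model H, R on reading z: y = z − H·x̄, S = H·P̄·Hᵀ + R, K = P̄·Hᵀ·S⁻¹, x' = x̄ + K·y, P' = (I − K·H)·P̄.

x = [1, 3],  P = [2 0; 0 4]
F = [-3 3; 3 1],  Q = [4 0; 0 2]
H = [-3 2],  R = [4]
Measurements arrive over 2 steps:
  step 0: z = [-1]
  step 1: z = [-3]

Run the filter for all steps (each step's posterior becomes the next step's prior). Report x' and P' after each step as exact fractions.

step 0: x' = [1617/347, 2247/347], P' = [2828/347 4056/347; 4056/347 6150/347]
step 1: x' = [6707/1899, 22699/5697], P' = [142628/5697 644200/17091; 644200/17091 2960162/51273]

step 0: x̄ = F·x = [6, 6]
step 0: P̄ = F·P·Fᵀ + Q = [58 -6; -6 24]
step 0: y = z − H·x̄ = [5]
step 0: S = H·P̄·Hᵀ + R = [694]
step 0: K = P̄·Hᵀ·S⁻¹ = [-93/347; 33/347]
step 0: x' = x̄ + K·y = [1617/347, 2247/347]
step 0: P' = (I − K·H)·P̄ = [2828/347 4056/347; 4056/347 6150/347]
step 1: x̄ = F·x = [1890/347, 7098/347]
step 1: P̄ = F·P·Fᵀ + Q = [9182/347 17334/347; 17334/347 56632/347]
step 1: y = z − H·x̄ = [-9567/347]
step 1: S = H·P̄·Hᵀ + R = [102546/347]
step 1: K = P̄·Hᵀ·S⁻¹ = [1187/17091; 30631/51273]
step 1: x' = x̄ + K·y = [6707/1899, 22699/5697]
step 1: P' = (I − K·H)·P̄ = [142628/5697 644200/17091; 644200/17091 2960162/51273]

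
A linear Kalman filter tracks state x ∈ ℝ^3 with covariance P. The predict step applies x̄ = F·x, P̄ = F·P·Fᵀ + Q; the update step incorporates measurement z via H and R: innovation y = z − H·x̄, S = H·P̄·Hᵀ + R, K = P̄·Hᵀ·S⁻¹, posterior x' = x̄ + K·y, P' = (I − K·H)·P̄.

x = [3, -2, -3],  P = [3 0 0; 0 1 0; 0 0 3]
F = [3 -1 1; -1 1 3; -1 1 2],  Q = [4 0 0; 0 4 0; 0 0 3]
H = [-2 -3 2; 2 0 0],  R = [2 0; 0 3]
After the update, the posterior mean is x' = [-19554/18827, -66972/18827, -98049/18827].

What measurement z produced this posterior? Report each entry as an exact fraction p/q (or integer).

x̄ = F·x = [8, -14, -11]
P̄ = F·P·Fᵀ + Q = [35 -1 -4; -1 35 22; -4 22 19]
S = H·P̄·Hᵀ + R = [289 -150; -150 143]
K = P̄·Hᵀ·S⁻¹ = [-225/18827 8980/18827; -8737/18827 -9428/18827; -4060/18827 -5312/18827]
x' − x̄ = [-170170/18827, 196606/18827, 109048/18827] = K·y
y = (KᵀK)⁻¹·Kᵀ·(x' − x̄) = [-2, -19]
z = y + H·x̄ = [-2, -19] + [4, 16] = [2, -3]

z = [2, -3]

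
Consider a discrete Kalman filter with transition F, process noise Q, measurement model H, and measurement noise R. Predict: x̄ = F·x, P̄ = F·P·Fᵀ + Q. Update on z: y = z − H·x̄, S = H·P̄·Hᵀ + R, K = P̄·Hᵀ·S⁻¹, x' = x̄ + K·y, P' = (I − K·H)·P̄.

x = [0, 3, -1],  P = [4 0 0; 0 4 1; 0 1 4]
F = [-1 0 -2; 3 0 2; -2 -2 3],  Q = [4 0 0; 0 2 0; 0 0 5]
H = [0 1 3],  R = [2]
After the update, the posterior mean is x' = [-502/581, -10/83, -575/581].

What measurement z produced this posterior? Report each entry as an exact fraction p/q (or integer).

x̄ = F·x = [2, -2, -9]
P̄ = F·P·Fᵀ + Q = [24 -28 -12; -28 54 -4; -12 -4 61]
S = H·P̄·Hᵀ + R = [581]
K = P̄·Hᵀ·S⁻¹ = [-64/581; 6/83; 179/581]
x' − x̄ = [-1664/581, 156/83, 4654/581] = K·y
y = (KᵀK)⁻¹·Kᵀ·(x' − x̄) = [26]
z = y + H·x̄ = [26] + [-29] = [-3]

z = [-3]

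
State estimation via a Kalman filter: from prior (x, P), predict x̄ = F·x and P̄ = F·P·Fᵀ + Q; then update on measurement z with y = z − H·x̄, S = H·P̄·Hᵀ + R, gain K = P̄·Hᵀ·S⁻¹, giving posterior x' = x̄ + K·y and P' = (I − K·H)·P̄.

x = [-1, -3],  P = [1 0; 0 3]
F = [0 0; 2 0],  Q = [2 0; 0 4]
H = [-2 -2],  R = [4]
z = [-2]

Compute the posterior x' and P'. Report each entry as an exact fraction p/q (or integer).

x' = [6/11, 2/11]
P' = [18/11 -16/11; -16/11 24/11]

x̄ = F·x = [0, -2]
P̄ = F·P·Fᵀ + Q = [2 0; 0 8]
y = z − H·x̄ = [-6]
S = H·P̄·Hᵀ + R = [44]
K = P̄·Hᵀ·S⁻¹ = [-1/11; -4/11]
x' = x̄ + K·y = [6/11, 2/11]
P' = (I − K·H)·P̄ = [18/11 -16/11; -16/11 24/11]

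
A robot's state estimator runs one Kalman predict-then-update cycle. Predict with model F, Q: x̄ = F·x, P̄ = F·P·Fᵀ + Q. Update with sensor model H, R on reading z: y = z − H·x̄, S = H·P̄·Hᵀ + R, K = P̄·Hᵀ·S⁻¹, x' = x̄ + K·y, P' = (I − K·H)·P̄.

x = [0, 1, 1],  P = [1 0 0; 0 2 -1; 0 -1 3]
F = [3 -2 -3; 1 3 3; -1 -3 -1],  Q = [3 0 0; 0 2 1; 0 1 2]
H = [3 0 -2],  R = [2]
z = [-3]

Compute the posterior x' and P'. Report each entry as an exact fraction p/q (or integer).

x' = [-1161/305, 1698/305, -256/61]
P' = [2394/305 -3402/305 700/61; -3402/305 8061/305 -1014/61; 700/61 -1014/61 1053/61]

x̄ = F·x = [-5, 6, -4]
P̄ = F·P·Fᵀ + Q = [35 -21 7; -21 30 -15; 7 -15 18]
y = z − H·x̄ = [4]
S = H·P̄·Hᵀ + R = [305]
K = P̄·Hᵀ·S⁻¹ = [91/305; -33/305; -3/61]
x' = x̄ + K·y = [-1161/305, 1698/305, -256/61]
P' = (I − K·H)·P̄ = [2394/305 -3402/305 700/61; -3402/305 8061/305 -1014/61; 700/61 -1014/61 1053/61]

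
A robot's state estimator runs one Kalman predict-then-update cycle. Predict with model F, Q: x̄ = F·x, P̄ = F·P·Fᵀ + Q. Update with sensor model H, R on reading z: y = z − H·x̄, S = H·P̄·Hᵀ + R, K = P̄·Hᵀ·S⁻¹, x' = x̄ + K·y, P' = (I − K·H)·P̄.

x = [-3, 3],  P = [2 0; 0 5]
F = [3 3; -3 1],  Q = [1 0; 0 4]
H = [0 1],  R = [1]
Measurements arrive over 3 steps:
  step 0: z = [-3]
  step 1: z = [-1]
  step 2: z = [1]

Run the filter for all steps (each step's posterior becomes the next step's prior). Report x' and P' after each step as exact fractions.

step 0: x' = [45/28, -69/28], P' = [1783/28 -3/28; -3/28 27/28]
step 1: x' = [-17748/2029, -2051/2029], P' = [86237/4058 -3987/4058; -3987/4058 4051/4058]
step 2: x' = [-1550325/206099, 230681/206099], P' = [8180575/412198 -370029/412198; -370029/412198 410169/412198]

step 0: x̄ = F·x = [0, 12]
step 0: P̄ = F·P·Fᵀ + Q = [64 -3; -3 27]
step 0: y = z − H·x̄ = [-15]
step 0: S = H·P̄·Hᵀ + R = [28]
step 0: K = P̄·Hᵀ·S⁻¹ = [-3/28; 27/28]
step 0: x' = x̄ + K·y = [45/28, -69/28]
step 0: P' = (I − K·H)·P̄ = [1783/28 -3/28; -3/28 27/28]
step 1: x̄ = F·x = [-18/7, -51/7]
step 1: P̄ = F·P·Fᵀ + Q = [4066/7 -3987/7; -3987/7 4051/7]
step 1: y = z − H·x̄ = [44/7]
step 1: S = H·P̄·Hᵀ + R = [4058/7]
step 1: K = P̄·Hᵀ·S⁻¹ = [-3987/4058; 4051/4058]
step 1: x' = x̄ + K·y = [-17748/2029, -2051/2029]
step 1: P' = (I − K·H)·P̄ = [86237/4058 -3987/4058; -3987/4058 4051/4058]
step 2: x̄ = F·x = [-59397/2029, 51193/2029]
step 2: P̄ = F·P·Fᵀ + Q = [372442/2029 -370029/2029; -370029/2029 410169/2029]
step 2: y = z − H·x̄ = [-49164/2029]
step 2: S = H·P̄·Hᵀ + R = [412198/2029]
step 2: K = P̄·Hᵀ·S⁻¹ = [-370029/412198; 410169/412198]
step 2: x' = x̄ + K·y = [-1550325/206099, 230681/206099]
step 2: P' = (I − K·H)·P̄ = [8180575/412198 -370029/412198; -370029/412198 410169/412198]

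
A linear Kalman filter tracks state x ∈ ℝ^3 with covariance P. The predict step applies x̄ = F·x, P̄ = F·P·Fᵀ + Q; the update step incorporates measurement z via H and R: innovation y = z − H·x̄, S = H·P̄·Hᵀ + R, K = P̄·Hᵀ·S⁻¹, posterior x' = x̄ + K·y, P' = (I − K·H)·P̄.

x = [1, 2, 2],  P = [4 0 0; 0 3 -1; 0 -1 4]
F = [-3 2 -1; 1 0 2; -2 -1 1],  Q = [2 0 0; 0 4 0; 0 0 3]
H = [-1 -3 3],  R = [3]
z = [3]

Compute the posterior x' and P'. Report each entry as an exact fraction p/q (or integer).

x̄ = F·x = [-1, 5, -2]
P̄ = F·P·Fᵀ + Q = [58 -24 11; -24 24 2; 11 2 28]
y = z − H·x̄ = [23]
S = H·P̄·Hᵀ + R = [283]
K = P̄·Hᵀ·S⁻¹ = [47/283; -42/283; 67/283]
x' = x̄ + K·y = [798/283, 449/283, 975/283]
P' = (I − K·H)·P̄ = [14205/283 -4818/283 -36/283; -4818/283 5028/283 3380/283; -36/283 3380/283 3435/283]

x' = [798/283, 449/283, 975/283]
P' = [14205/283 -4818/283 -36/283; -4818/283 5028/283 3380/283; -36/283 3380/283 3435/283]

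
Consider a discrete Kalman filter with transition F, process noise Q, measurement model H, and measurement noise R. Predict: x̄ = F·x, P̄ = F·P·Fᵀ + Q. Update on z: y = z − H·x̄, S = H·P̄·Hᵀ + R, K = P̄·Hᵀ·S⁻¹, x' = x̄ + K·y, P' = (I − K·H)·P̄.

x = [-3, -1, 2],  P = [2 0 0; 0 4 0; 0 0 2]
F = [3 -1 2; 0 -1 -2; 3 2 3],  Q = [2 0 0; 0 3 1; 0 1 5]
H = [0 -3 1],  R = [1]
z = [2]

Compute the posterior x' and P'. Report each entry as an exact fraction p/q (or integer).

x' = [-1296/307, -793/307, -1763/307]
P' = [8668/307 948/307 2878/307; 948/307 509/307 1463/307; 2878/307 1463/307 4503/307]

x̄ = F·x = [-4, -3, -5]
P̄ = F·P·Fᵀ + Q = [32 -4 22; -4 15 -19; 22 -19 57]
y = z − H·x̄ = [-2]
S = H·P̄·Hᵀ + R = [307]
K = P̄·Hᵀ·S⁻¹ = [34/307; -64/307; 114/307]
x' = x̄ + K·y = [-1296/307, -793/307, -1763/307]
P' = (I − K·H)·P̄ = [8668/307 948/307 2878/307; 948/307 509/307 1463/307; 2878/307 1463/307 4503/307]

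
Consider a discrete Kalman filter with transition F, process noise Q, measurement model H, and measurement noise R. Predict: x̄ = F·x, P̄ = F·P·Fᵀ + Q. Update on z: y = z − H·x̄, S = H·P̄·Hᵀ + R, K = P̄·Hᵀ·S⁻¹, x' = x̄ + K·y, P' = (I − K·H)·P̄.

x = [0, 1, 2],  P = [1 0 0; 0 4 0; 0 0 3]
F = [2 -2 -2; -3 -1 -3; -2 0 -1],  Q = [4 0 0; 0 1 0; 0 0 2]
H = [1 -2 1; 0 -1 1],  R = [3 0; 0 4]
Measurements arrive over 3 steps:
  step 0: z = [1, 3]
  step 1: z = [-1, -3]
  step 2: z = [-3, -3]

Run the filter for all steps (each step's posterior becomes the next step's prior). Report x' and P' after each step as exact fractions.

step 0: x' = [-737/130, -99/26, -99/130], P' = [921/65 203/26 359/130; 203/26 167/26 101/26; 359/130 101/26 543/130]
step 1: x' = [86638/25117, 65555/25117, 10412/25117], P' = [3531364/226053 646826/75351 673478/226053; 646826/75351 178049/25117 325687/75351; 673478/226053 325687/75351 1044661/226053]
step 2: x' = [8771058418/3039145387, 9929555554/3039145387, 1996758253/3039145387], P' = [48927232988/3039145387 26839833580/3039145387 9241260444/3039145387; 26839833580/3039145387 21941733301/3039145387 13243863517/3039145387; 9241260444/3039145387 13243863517/3039145387 14083136081/3039145387]

step 0: x̄ = F·x = [-6, -7, -2]
step 0: P̄ = F·P·Fᵀ + Q = [36 20 2; 20 41 15; 2 15 9]
step 0: y = z − H·x̄ = [-5, -2]
step 0: S = H·P̄·Hᵀ + R = [76 28; 28 24]
step 0: K = P̄·Hᵀ·S⁻¹ = [57/130 -82/65; -5/13 -33/52; -18/65 19/260]
step 0: x' = x̄ + K·y = [-737/130, -99/26, -99/130]
step 0: P' = (I − K·H)·P̄ = [921/65 203/26 359/130; 203/26 167/26 101/26; 359/130 101/26 543/130]
step 1: x̄ = F·x = [-11/5, 231/10, 121/10]
step 1: P̄ = F·P·Fᵀ + Q = [248/5 76/5 -19/5; 76/5 1462/5 1419/10; -19/5 1419/10 739/10]
step 1: y = z − H·x̄ = [353/10, 8]
step 1: S = H·P̄·Hᵀ + R = [6601/10 214; 214 173/2]
step 1: K = P̄·Hᵀ·S⁻¹ = [107962/226053 -316750/226053; -31927/75351 -52115/75351; -78661/226053 16900/226053]
step 1: x' = x̄ + K·y = [86638/25117, 65555/25117, 10412/25117]
step 1: P' = (I − K·H)·P̄ = [3531364/226053 646826/75351 673478/226053; 646826/75351 178049/25117 325687/75351; 673478/226053 325687/75351 1044661/226053]
step 2: x̄ = F·x = [21342/25117, -356705/25117, -183688/25117]
step 2: P̄ = F·P·Fᵀ + Q = [12522916/226053 1287688/75351 -973144/226053; 1287688/75351 8071173/25117 11747162/75351; -973144/226053 11747162/75351 18316135/226053]
step 2: y = z − H·x̄ = [-626415/25117, -248368/25117]
step 2: S = H·P̄·Hᵀ + R = [18190550/25117 17678861/75351; 17678861/75351 21377932/226053]
step 2: K = P̄·Hᵀ·S⁻¹ = [1496275424/3039145387 -4399643284/3039145387; -1266589835/3039145387 -2174467446/3039145387; -1054443503/3039145387 209818141/3039145387]
step 2: x' = x̄ + K·y = [8771058418/3039145387, 9929555554/3039145387, 1996758253/3039145387]
step 2: P' = (I − K·H)·P̄ = [48927232988/3039145387 26839833580/3039145387 9241260444/3039145387; 26839833580/3039145387 21941733301/3039145387 13243863517/3039145387; 9241260444/3039145387 13243863517/3039145387 14083136081/3039145387]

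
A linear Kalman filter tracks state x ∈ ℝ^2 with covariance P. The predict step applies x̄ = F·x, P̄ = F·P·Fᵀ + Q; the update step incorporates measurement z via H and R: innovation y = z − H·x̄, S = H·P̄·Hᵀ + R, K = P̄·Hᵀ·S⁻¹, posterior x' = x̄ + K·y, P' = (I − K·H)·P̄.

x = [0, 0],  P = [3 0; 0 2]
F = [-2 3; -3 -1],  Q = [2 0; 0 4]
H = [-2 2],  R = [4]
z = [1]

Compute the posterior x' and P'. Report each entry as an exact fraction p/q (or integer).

x̄ = F·x = [0, 0]
P̄ = F·P·Fᵀ + Q = [32 12; 12 33]
y = z − H·x̄ = [1]
S = H·P̄·Hᵀ + R = [168]
K = P̄·Hᵀ·S⁻¹ = [-5/21; 1/4]
x' = x̄ + K·y = [-5/21, 1/4]
P' = (I − K·H)·P̄ = [472/21 22; 22 45/2]

x' = [-5/21, 1/4]
P' = [472/21 22; 22 45/2]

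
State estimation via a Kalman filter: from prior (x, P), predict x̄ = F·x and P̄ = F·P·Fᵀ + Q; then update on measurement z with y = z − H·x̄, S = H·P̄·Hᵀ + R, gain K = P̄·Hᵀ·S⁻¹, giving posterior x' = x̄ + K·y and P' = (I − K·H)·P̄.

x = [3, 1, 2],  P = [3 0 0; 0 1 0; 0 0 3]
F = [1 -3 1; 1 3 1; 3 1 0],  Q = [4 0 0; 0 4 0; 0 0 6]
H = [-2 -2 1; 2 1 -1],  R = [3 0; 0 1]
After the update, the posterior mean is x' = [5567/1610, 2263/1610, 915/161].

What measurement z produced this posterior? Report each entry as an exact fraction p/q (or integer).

z = [-3, 3]

x̄ = F·x = [2, 8, 10]
P̄ = F·P·Fᵀ + Q = [19 -3 6; -3 19 12; 6 12 34]
S = H·P̄·Hᵀ + R = [93 -70; -70 70]
K = P̄·Hᵀ·S⁻¹ = [3/23 877/1610; -19/23 -1307/1610; -12/23 -107/161]
x' − x̄ = [2347/1610, -10617/1610, -695/161] = K·y
y = (KᵀK)⁻¹·Kᵀ·(x' − x̄) = [7, 1]
z = y + H·x̄ = [7, 1] + [-10, 2] = [-3, 3]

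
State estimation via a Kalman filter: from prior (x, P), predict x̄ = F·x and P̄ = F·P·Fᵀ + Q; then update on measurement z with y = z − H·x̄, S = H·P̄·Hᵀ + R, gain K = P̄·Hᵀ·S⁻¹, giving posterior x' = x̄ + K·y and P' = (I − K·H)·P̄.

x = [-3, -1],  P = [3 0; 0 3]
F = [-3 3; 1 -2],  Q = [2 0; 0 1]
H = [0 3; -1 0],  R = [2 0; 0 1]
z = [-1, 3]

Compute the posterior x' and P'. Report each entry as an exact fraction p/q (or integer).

x̄ = F·x = [6, -1]
P̄ = F·P·Fᵀ + Q = [56 -27; -27 16]
y = z − H·x̄ = [2, 9]
S = H·P̄·Hᵀ + R = [146 81; 81 57]
K = P̄·Hᵀ·S⁻¹ = [-27/587 -1615/1761; 183/587 18/587]
x' = x̄ + K·y = [-1377/587, -59/587]
P' = (I − K·H)·P̄ = [1615/1761 -18/587; -18/587 122/587]

x' = [-1377/587, -59/587]
P' = [1615/1761 -18/587; -18/587 122/587]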